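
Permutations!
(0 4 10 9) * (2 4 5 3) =(0 5 3 2 4 10 9) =[5, 1, 4, 2, 10, 3, 6, 7, 8, 0, 9]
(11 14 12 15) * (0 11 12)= [11, 1, 2, 3, 4, 5, 6, 7, 8, 9, 10, 14, 15, 13, 0, 12]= (0 11 14)(12 15)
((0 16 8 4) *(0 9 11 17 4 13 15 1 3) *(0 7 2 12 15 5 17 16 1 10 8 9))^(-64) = (0 1 3 7 2 12 15 10 8 13 5 17 4)(9 16 11)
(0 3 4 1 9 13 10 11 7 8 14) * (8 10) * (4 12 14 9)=(0 3 12 14)(1 4)(7 10 11)(8 9 13)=[3, 4, 2, 12, 1, 5, 6, 10, 9, 13, 11, 7, 14, 8, 0]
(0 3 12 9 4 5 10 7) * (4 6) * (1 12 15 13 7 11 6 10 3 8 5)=(0 8 5 3 15 13 7)(1 12 9 10 11 6 4)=[8, 12, 2, 15, 1, 3, 4, 0, 5, 10, 11, 6, 9, 7, 14, 13]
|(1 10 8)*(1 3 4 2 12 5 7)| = |(1 10 8 3 4 2 12 5 7)| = 9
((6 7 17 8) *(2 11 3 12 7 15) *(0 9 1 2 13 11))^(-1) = (0 2 1 9)(3 11 13 15 6 8 17 7 12) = ((0 9 1 2)(3 12 7 17 8 6 15 13 11))^(-1)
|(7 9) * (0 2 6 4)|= 4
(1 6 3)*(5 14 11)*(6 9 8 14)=(1 9 8 14 11 5 6 3)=[0, 9, 2, 1, 4, 6, 3, 7, 14, 8, 10, 5, 12, 13, 11]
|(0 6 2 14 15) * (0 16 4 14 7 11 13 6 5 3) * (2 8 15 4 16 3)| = |(16)(0 5 2 7 11 13 6 8 15 3)(4 14)| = 10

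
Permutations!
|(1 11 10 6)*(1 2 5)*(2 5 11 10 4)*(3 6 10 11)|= 7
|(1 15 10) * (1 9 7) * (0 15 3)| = 7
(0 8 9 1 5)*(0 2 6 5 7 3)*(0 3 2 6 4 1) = (0 8 9)(1 7 2 4)(5 6) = [8, 7, 4, 3, 1, 6, 5, 2, 9, 0]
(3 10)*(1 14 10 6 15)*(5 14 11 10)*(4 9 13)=(1 11 10 3 6 15)(4 9 13)(5 14)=[0, 11, 2, 6, 9, 14, 15, 7, 8, 13, 3, 10, 12, 4, 5, 1]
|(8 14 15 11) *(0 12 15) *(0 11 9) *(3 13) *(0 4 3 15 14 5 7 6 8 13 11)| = |(0 12 14)(3 11 13 15 9 4)(5 7 6 8)| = 12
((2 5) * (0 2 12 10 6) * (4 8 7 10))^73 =(0 2 5 12 4 8 7 10 6) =((0 2 5 12 4 8 7 10 6))^73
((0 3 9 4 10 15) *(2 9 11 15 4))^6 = ((0 3 11 15)(2 9)(4 10))^6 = (0 11)(3 15)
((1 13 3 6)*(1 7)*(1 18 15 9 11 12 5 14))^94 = (1 5 11 15 7 3)(6 13 14 12 9 18)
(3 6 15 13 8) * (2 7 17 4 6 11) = (2 7 17 4 6 15 13 8 3 11) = [0, 1, 7, 11, 6, 5, 15, 17, 3, 9, 10, 2, 12, 8, 14, 13, 16, 4]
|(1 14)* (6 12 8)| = |(1 14)(6 12 8)| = 6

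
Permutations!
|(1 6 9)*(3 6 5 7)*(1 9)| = 5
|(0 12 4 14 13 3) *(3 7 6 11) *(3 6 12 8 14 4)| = |(0 8 14 13 7 12 3)(6 11)| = 14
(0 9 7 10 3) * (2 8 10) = [9, 1, 8, 0, 4, 5, 6, 2, 10, 7, 3] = (0 9 7 2 8 10 3)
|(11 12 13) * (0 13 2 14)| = |(0 13 11 12 2 14)| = 6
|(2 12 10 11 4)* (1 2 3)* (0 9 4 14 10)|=21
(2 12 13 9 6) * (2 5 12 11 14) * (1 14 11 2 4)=[0, 14, 2, 3, 1, 12, 5, 7, 8, 6, 10, 11, 13, 9, 4]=(1 14 4)(5 12 13 9 6)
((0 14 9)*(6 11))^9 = ((0 14 9)(6 11))^9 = (14)(6 11)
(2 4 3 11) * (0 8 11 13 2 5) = (0 8 11 5)(2 4 3 13) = [8, 1, 4, 13, 3, 0, 6, 7, 11, 9, 10, 5, 12, 2]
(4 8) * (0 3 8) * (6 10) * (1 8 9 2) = (0 3 9 2 1 8 4)(6 10) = [3, 8, 1, 9, 0, 5, 10, 7, 4, 2, 6]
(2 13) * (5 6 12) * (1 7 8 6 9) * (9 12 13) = (1 7 8 6 13 2 9)(5 12) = [0, 7, 9, 3, 4, 12, 13, 8, 6, 1, 10, 11, 5, 2]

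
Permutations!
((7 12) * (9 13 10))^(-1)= (7 12)(9 10 13)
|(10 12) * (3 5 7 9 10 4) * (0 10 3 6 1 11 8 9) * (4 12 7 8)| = 12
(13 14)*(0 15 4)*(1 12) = (0 15 4)(1 12)(13 14) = [15, 12, 2, 3, 0, 5, 6, 7, 8, 9, 10, 11, 1, 14, 13, 4]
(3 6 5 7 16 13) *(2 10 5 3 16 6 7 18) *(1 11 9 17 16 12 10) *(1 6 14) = (1 11 9 17 16 13 12 10 5 18 2 6 3 7 14) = [0, 11, 6, 7, 4, 18, 3, 14, 8, 17, 5, 9, 10, 12, 1, 15, 13, 16, 2]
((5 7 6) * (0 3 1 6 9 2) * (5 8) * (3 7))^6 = (0 9)(1 6 8 5 3)(2 7)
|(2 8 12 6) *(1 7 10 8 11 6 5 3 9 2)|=11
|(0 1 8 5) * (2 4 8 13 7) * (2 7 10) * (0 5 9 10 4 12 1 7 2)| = |(0 7 2 12 1 13 4 8 9 10)| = 10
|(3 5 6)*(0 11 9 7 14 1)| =|(0 11 9 7 14 1)(3 5 6)| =6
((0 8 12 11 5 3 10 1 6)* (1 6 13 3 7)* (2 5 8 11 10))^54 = (13) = ((0 11 8 12 10 6)(1 13 3 2 5 7))^54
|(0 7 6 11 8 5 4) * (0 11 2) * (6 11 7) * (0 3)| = |(0 6 2 3)(4 7 11 8 5)| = 20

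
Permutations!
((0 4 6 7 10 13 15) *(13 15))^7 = (0 4 6 7 10 15)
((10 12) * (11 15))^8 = ((10 12)(11 15))^8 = (15)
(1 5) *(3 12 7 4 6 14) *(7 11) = (1 5)(3 12 11 7 4 6 14) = [0, 5, 2, 12, 6, 1, 14, 4, 8, 9, 10, 7, 11, 13, 3]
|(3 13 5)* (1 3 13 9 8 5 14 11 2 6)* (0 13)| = |(0 13 14 11 2 6 1 3 9 8 5)| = 11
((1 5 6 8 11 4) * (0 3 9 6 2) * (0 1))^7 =((0 3 9 6 8 11 4)(1 5 2))^7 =(11)(1 5 2)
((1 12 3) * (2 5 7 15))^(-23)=(1 12 3)(2 5 7 15)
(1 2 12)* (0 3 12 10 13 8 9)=(0 3 12 1 2 10 13 8 9)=[3, 2, 10, 12, 4, 5, 6, 7, 9, 0, 13, 11, 1, 8]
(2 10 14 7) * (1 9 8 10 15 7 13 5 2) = (1 9 8 10 14 13 5 2 15 7) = [0, 9, 15, 3, 4, 2, 6, 1, 10, 8, 14, 11, 12, 5, 13, 7]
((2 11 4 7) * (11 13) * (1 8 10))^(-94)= (1 10 8)(2 13 11 4 7)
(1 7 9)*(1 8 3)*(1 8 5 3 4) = (1 7 9 5 3 8 4) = [0, 7, 2, 8, 1, 3, 6, 9, 4, 5]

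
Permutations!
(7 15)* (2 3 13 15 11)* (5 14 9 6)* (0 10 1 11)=(0 10 1 11 2 3 13 15 7)(5 14 9 6)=[10, 11, 3, 13, 4, 14, 5, 0, 8, 6, 1, 2, 12, 15, 9, 7]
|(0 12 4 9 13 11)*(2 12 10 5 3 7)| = |(0 10 5 3 7 2 12 4 9 13 11)| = 11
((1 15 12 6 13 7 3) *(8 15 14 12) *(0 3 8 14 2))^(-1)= (0 2 1 3)(6 12 14 15 8 7 13)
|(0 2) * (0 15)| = |(0 2 15)| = 3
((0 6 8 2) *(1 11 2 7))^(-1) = (0 2 11 1 7 8 6)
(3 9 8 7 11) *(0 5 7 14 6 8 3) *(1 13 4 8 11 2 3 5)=(0 1 13 4 8 14 6 11)(2 3 9 5 7)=[1, 13, 3, 9, 8, 7, 11, 2, 14, 5, 10, 0, 12, 4, 6]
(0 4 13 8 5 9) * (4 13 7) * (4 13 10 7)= [10, 1, 2, 3, 4, 9, 6, 13, 5, 0, 7, 11, 12, 8]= (0 10 7 13 8 5 9)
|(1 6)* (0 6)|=|(0 6 1)|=3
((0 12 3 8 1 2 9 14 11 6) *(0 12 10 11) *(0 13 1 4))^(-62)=((0 10 11 6 12 3 8 4)(1 2 9 14 13))^(-62)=(0 11 12 8)(1 14 2 13 9)(3 4 10 6)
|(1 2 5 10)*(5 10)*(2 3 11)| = |(1 3 11 2 10)| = 5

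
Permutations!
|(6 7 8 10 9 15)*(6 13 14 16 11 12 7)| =|(7 8 10 9 15 13 14 16 11 12)| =10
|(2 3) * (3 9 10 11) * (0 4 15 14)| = |(0 4 15 14)(2 9 10 11 3)| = 20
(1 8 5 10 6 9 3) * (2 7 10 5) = (1 8 2 7 10 6 9 3) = [0, 8, 7, 1, 4, 5, 9, 10, 2, 3, 6]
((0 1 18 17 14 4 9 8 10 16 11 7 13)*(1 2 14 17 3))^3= (18)(0 4 10 7 2 9 16 13 14 8 11)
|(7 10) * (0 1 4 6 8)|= 10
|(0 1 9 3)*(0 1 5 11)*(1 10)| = 12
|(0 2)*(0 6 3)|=|(0 2 6 3)|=4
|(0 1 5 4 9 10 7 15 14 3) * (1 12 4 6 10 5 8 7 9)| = |(0 12 4 1 8 7 15 14 3)(5 6 10 9)| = 36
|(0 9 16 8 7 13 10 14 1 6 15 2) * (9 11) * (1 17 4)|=15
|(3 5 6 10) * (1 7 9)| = 12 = |(1 7 9)(3 5 6 10)|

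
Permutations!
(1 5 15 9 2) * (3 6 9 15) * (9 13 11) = [0, 5, 1, 6, 4, 3, 13, 7, 8, 2, 10, 9, 12, 11, 14, 15] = (15)(1 5 3 6 13 11 9 2)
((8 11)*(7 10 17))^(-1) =(7 17 10)(8 11)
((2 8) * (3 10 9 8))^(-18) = (2 10 8 3 9)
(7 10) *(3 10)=(3 10 7)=[0, 1, 2, 10, 4, 5, 6, 3, 8, 9, 7]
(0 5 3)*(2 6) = (0 5 3)(2 6) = [5, 1, 6, 0, 4, 3, 2]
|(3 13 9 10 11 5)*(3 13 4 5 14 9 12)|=20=|(3 4 5 13 12)(9 10 11 14)|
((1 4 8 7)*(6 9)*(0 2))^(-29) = ((0 2)(1 4 8 7)(6 9))^(-29) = (0 2)(1 7 8 4)(6 9)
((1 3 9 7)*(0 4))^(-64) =((0 4)(1 3 9 7))^(-64) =(9)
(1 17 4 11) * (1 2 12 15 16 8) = (1 17 4 11 2 12 15 16 8) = [0, 17, 12, 3, 11, 5, 6, 7, 1, 9, 10, 2, 15, 13, 14, 16, 8, 4]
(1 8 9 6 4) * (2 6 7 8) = (1 2 6 4)(7 8 9) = [0, 2, 6, 3, 1, 5, 4, 8, 9, 7]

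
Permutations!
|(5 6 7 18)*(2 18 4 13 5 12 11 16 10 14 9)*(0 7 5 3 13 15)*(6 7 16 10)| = 14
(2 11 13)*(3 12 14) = (2 11 13)(3 12 14) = [0, 1, 11, 12, 4, 5, 6, 7, 8, 9, 10, 13, 14, 2, 3]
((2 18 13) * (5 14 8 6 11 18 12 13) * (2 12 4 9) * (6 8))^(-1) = ((2 4 9)(5 14 6 11 18)(12 13))^(-1) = (2 9 4)(5 18 11 6 14)(12 13)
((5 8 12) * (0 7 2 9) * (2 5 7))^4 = (12)(0 2 9)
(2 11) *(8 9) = [0, 1, 11, 3, 4, 5, 6, 7, 9, 8, 10, 2] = (2 11)(8 9)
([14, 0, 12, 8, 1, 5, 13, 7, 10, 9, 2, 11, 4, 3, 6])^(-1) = (0 1 4 12 2 10 8 3 13 6 14)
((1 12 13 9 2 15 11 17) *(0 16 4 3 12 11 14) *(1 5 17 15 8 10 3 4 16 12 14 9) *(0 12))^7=(1 3 9 13 10 15 12 8 11 14 2)(5 17)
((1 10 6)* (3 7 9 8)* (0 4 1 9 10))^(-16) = (0 1 4)(3 10 9)(6 8 7)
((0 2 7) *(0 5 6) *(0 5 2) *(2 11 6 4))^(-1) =((2 7 11 6 5 4))^(-1) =(2 4 5 6 11 7)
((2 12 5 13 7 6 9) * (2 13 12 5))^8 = (13)(2 12 5)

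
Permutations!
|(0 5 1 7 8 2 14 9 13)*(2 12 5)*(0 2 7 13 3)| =|(0 7 8 12 5 1 13 2 14 9 3)| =11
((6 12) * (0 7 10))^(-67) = ((0 7 10)(6 12))^(-67) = (0 10 7)(6 12)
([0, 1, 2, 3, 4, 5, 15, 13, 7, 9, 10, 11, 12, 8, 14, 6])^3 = (6 15)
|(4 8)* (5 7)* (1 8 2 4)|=2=|(1 8)(2 4)(5 7)|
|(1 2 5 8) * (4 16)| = |(1 2 5 8)(4 16)| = 4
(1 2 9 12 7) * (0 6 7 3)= [6, 2, 9, 0, 4, 5, 7, 1, 8, 12, 10, 11, 3]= (0 6 7 1 2 9 12 3)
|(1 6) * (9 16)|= |(1 6)(9 16)|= 2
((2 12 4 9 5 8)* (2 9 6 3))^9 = ((2 12 4 6 3)(5 8 9))^9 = (2 3 6 4 12)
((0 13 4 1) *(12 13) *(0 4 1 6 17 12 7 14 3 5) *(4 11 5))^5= (0 6 11 3 13 7 17 5 4 1 14 12)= ((0 7 14 3 4 6 17 12 13 1 11 5))^5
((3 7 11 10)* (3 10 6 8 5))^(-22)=((3 7 11 6 8 5))^(-22)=(3 11 8)(5 7 6)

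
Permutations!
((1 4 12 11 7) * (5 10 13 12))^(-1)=(1 7 11 12 13 10 5 4)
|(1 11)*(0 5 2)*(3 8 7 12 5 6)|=|(0 6 3 8 7 12 5 2)(1 11)|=8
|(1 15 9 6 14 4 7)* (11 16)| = 14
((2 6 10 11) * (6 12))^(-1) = ((2 12 6 10 11))^(-1) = (2 11 10 6 12)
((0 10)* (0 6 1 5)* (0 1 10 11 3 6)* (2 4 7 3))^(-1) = (0 10 6 3 7 4 2 11)(1 5)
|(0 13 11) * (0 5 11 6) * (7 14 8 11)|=15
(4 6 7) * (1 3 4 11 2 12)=(1 3 4 6 7 11 2 12)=[0, 3, 12, 4, 6, 5, 7, 11, 8, 9, 10, 2, 1]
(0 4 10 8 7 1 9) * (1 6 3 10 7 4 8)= [8, 9, 2, 10, 7, 5, 3, 6, 4, 0, 1]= (0 8 4 7 6 3 10 1 9)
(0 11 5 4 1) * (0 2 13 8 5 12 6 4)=(0 11 12 6 4 1 2 13 8 5)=[11, 2, 13, 3, 1, 0, 4, 7, 5, 9, 10, 12, 6, 8]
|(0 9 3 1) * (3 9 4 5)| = |(9)(0 4 5 3 1)| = 5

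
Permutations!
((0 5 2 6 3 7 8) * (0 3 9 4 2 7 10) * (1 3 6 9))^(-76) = (0 6)(1 5)(2 4 9)(3 7)(8 10)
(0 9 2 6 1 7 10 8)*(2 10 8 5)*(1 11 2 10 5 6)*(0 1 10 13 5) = (0 9)(1 7 8)(2 10 6 11)(5 13) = [9, 7, 10, 3, 4, 13, 11, 8, 1, 0, 6, 2, 12, 5]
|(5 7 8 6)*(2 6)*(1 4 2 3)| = 8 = |(1 4 2 6 5 7 8 3)|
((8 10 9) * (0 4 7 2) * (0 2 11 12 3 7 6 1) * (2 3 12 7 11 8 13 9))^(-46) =((0 4 6 1)(2 3 11 7 8 10)(9 13))^(-46) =(13)(0 6)(1 4)(2 11 8)(3 7 10)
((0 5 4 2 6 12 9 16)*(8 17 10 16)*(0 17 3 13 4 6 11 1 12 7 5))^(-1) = (1 11 2 4 13 3 8 9 12)(5 7 6)(10 17 16)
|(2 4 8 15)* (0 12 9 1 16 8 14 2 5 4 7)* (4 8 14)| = |(0 12 9 1 16 14 2 7)(5 8 15)| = 24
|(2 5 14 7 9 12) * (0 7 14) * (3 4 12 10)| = 9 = |(14)(0 7 9 10 3 4 12 2 5)|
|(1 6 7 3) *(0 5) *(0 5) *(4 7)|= |(1 6 4 7 3)|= 5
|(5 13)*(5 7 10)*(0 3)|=|(0 3)(5 13 7 10)|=4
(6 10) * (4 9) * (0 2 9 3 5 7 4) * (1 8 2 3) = [3, 8, 9, 5, 1, 7, 10, 4, 2, 0, 6] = (0 3 5 7 4 1 8 2 9)(6 10)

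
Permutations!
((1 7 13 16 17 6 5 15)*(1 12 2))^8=((1 7 13 16 17 6 5 15 12 2))^8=(1 12 5 17 13)(2 15 6 16 7)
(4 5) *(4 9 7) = [0, 1, 2, 3, 5, 9, 6, 4, 8, 7] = (4 5 9 7)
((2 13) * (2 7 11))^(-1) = (2 11 7 13)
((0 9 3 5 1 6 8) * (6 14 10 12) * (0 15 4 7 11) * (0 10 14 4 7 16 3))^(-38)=(1 16 5 4 3)(6 11 8 10 15 12 7)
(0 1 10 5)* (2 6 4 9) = [1, 10, 6, 3, 9, 0, 4, 7, 8, 2, 5] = (0 1 10 5)(2 6 4 9)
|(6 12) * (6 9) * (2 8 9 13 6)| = |(2 8 9)(6 12 13)| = 3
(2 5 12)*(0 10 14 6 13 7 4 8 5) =(0 10 14 6 13 7 4 8 5 12 2) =[10, 1, 0, 3, 8, 12, 13, 4, 5, 9, 14, 11, 2, 7, 6]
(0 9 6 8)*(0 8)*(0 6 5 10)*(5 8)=(0 9 8 5 10)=[9, 1, 2, 3, 4, 10, 6, 7, 5, 8, 0]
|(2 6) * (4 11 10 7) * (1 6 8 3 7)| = 9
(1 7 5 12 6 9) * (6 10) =(1 7 5 12 10 6 9) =[0, 7, 2, 3, 4, 12, 9, 5, 8, 1, 6, 11, 10]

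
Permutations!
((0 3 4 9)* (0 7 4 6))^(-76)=(0 6 3)(4 7 9)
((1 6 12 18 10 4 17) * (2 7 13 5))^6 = (1 17 4 10 18 12 6)(2 13)(5 7)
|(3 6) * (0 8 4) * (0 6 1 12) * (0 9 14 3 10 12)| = 10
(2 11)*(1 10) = (1 10)(2 11) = [0, 10, 11, 3, 4, 5, 6, 7, 8, 9, 1, 2]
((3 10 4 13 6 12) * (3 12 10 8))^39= (3 8)(4 10 6 13)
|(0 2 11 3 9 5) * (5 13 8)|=|(0 2 11 3 9 13 8 5)|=8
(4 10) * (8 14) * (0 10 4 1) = (0 10 1)(8 14) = [10, 0, 2, 3, 4, 5, 6, 7, 14, 9, 1, 11, 12, 13, 8]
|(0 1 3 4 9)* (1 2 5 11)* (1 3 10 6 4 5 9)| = 12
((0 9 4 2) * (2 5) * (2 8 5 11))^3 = ((0 9 4 11 2)(5 8))^3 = (0 11 9 2 4)(5 8)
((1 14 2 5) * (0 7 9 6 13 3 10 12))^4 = (14)(0 13)(3 7)(6 12)(9 10)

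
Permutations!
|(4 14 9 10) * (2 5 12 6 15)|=20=|(2 5 12 6 15)(4 14 9 10)|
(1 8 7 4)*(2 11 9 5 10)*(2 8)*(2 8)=(1 8 7 4)(2 11 9 5 10)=[0, 8, 11, 3, 1, 10, 6, 4, 7, 5, 2, 9]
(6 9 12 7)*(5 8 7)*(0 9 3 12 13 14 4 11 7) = (0 9 13 14 4 11 7 6 3 12 5 8) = [9, 1, 2, 12, 11, 8, 3, 6, 0, 13, 10, 7, 5, 14, 4]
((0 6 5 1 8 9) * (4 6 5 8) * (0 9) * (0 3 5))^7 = (9)(1 4 6 8 3 5)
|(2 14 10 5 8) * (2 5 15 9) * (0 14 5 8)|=7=|(0 14 10 15 9 2 5)|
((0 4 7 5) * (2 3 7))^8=((0 4 2 3 7 5))^8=(0 2 7)(3 5 4)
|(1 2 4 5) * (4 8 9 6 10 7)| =|(1 2 8 9 6 10 7 4 5)| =9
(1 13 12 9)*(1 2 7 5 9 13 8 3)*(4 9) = (1 8 3)(2 7 5 4 9)(12 13) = [0, 8, 7, 1, 9, 4, 6, 5, 3, 2, 10, 11, 13, 12]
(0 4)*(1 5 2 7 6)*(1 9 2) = (0 4)(1 5)(2 7 6 9) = [4, 5, 7, 3, 0, 1, 9, 6, 8, 2]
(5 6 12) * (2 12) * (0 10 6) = (0 10 6 2 12 5) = [10, 1, 12, 3, 4, 0, 2, 7, 8, 9, 6, 11, 5]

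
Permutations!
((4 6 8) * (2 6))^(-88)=((2 6 8 4))^(-88)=(8)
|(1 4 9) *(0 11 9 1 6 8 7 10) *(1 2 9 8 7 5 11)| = |(0 1 4 2 9 6 7 10)(5 11 8)| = 24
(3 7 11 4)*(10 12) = [0, 1, 2, 7, 3, 5, 6, 11, 8, 9, 12, 4, 10] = (3 7 11 4)(10 12)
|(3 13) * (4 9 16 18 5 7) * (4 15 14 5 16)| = 4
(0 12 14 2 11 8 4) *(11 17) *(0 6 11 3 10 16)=(0 12 14 2 17 3 10 16)(4 6 11 8)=[12, 1, 17, 10, 6, 5, 11, 7, 4, 9, 16, 8, 14, 13, 2, 15, 0, 3]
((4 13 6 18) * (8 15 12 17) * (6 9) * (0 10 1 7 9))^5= (0 6 10 18 1 4 7 13 9)(8 15 12 17)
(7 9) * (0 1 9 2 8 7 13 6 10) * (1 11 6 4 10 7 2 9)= (0 11 6 7 9 13 4 10)(2 8)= [11, 1, 8, 3, 10, 5, 7, 9, 2, 13, 0, 6, 12, 4]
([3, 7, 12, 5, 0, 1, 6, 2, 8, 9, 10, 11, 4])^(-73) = (0 4 12 2 7 1 5 3)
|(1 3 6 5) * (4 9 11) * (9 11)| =4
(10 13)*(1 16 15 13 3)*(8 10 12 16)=(1 8 10 3)(12 16 15 13)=[0, 8, 2, 1, 4, 5, 6, 7, 10, 9, 3, 11, 16, 12, 14, 13, 15]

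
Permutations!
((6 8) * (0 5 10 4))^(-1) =(0 4 10 5)(6 8)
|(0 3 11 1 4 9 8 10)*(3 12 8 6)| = |(0 12 8 10)(1 4 9 6 3 11)| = 12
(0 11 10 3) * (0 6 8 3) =(0 11 10)(3 6 8) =[11, 1, 2, 6, 4, 5, 8, 7, 3, 9, 0, 10]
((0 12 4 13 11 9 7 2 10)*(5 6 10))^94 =((0 12 4 13 11 9 7 2 5 6 10))^94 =(0 7 12 2 4 5 13 6 11 10 9)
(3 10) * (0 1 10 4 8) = [1, 10, 2, 4, 8, 5, 6, 7, 0, 9, 3] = (0 1 10 3 4 8)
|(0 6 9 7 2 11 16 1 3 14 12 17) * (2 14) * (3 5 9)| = |(0 6 3 2 11 16 1 5 9 7 14 12 17)| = 13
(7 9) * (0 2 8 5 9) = (0 2 8 5 9 7) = [2, 1, 8, 3, 4, 9, 6, 0, 5, 7]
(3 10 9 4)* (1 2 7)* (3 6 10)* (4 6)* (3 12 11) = (1 2 7)(3 12 11)(6 10 9) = [0, 2, 7, 12, 4, 5, 10, 1, 8, 6, 9, 3, 11]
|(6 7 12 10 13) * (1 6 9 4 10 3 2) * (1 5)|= 28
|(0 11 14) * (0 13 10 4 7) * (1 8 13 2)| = 10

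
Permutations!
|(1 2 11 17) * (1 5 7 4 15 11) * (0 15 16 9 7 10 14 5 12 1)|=|(0 15 11 17 12 1 2)(4 16 9 7)(5 10 14)|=84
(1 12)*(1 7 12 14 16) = (1 14 16)(7 12) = [0, 14, 2, 3, 4, 5, 6, 12, 8, 9, 10, 11, 7, 13, 16, 15, 1]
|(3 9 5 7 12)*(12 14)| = 6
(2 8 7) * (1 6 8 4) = (1 6 8 7 2 4) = [0, 6, 4, 3, 1, 5, 8, 2, 7]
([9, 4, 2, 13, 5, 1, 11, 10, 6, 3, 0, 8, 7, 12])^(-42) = (13)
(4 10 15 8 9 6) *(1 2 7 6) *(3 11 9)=(1 2 7 6 4 10 15 8 3 11 9)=[0, 2, 7, 11, 10, 5, 4, 6, 3, 1, 15, 9, 12, 13, 14, 8]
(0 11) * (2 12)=(0 11)(2 12)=[11, 1, 12, 3, 4, 5, 6, 7, 8, 9, 10, 0, 2]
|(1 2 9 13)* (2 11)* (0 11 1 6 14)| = |(0 11 2 9 13 6 14)| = 7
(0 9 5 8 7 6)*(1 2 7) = (0 9 5 8 1 2 7 6) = [9, 2, 7, 3, 4, 8, 0, 6, 1, 5]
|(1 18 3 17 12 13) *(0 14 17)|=8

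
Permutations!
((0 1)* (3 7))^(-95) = (0 1)(3 7)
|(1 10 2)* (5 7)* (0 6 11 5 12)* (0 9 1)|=|(0 6 11 5 7 12 9 1 10 2)|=10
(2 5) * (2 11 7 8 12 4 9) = (2 5 11 7 8 12 4 9) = [0, 1, 5, 3, 9, 11, 6, 8, 12, 2, 10, 7, 4]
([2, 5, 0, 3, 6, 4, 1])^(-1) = [2, 6, 0, 3, 5, 1, 4]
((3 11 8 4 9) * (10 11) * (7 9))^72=(3 11 4 9 10 8 7)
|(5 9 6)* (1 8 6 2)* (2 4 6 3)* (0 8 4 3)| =|(0 8)(1 4 6 5 9 3 2)| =14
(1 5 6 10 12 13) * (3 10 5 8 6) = (1 8 6 5 3 10 12 13) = [0, 8, 2, 10, 4, 3, 5, 7, 6, 9, 12, 11, 13, 1]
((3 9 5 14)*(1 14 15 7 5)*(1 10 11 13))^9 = ((1 14 3 9 10 11 13)(5 15 7))^9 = (15)(1 3 10 13 14 9 11)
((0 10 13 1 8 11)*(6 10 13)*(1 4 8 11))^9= (0 8)(1 13)(4 11)(6 10)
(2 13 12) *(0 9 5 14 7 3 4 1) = (0 9 5 14 7 3 4 1)(2 13 12) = [9, 0, 13, 4, 1, 14, 6, 3, 8, 5, 10, 11, 2, 12, 7]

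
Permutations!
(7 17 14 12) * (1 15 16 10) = (1 15 16 10)(7 17 14 12) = [0, 15, 2, 3, 4, 5, 6, 17, 8, 9, 1, 11, 7, 13, 12, 16, 10, 14]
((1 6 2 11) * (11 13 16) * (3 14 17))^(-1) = (1 11 16 13 2 6)(3 17 14) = ((1 6 2 13 16 11)(3 14 17))^(-1)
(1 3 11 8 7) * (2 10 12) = (1 3 11 8 7)(2 10 12) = [0, 3, 10, 11, 4, 5, 6, 1, 7, 9, 12, 8, 2]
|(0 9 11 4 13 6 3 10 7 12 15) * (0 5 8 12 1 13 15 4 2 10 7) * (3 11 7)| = 45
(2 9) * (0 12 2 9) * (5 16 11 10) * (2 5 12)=(0 2)(5 16 11 10 12)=[2, 1, 0, 3, 4, 16, 6, 7, 8, 9, 12, 10, 5, 13, 14, 15, 11]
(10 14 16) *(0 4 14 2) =(0 4 14 16 10 2) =[4, 1, 0, 3, 14, 5, 6, 7, 8, 9, 2, 11, 12, 13, 16, 15, 10]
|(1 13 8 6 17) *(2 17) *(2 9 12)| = |(1 13 8 6 9 12 2 17)| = 8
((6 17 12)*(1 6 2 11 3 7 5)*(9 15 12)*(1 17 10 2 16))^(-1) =(1 16 12 15 9 17 5 7 3 11 2 10 6)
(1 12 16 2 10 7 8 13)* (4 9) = (1 12 16 2 10 7 8 13)(4 9) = [0, 12, 10, 3, 9, 5, 6, 8, 13, 4, 7, 11, 16, 1, 14, 15, 2]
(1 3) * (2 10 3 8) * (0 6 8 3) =(0 6 8 2 10)(1 3) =[6, 3, 10, 1, 4, 5, 8, 7, 2, 9, 0]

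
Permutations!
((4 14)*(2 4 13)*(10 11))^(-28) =(14)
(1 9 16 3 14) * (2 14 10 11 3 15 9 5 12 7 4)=(1 5 12 7 4 2 14)(3 10 11)(9 16 15)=[0, 5, 14, 10, 2, 12, 6, 4, 8, 16, 11, 3, 7, 13, 1, 9, 15]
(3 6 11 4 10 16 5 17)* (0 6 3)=[6, 1, 2, 3, 10, 17, 11, 7, 8, 9, 16, 4, 12, 13, 14, 15, 5, 0]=(0 6 11 4 10 16 5 17)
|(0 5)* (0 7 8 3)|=|(0 5 7 8 3)|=5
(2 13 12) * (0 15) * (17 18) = [15, 1, 13, 3, 4, 5, 6, 7, 8, 9, 10, 11, 2, 12, 14, 0, 16, 18, 17] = (0 15)(2 13 12)(17 18)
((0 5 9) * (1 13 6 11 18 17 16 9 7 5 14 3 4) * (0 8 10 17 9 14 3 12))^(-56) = ((0 3 4 1 13 6 11 18 9 8 10 17 16 14 12)(5 7))^(-56) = (0 13 9 16 3 6 8 14 4 11 10 12 1 18 17)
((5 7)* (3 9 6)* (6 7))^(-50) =((3 9 7 5 6))^(-50) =(9)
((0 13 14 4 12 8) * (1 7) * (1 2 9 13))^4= (0 9 12 7 14)(1 13 8 2 4)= ((0 1 7 2 9 13 14 4 12 8))^4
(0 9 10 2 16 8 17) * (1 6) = (0 9 10 2 16 8 17)(1 6) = [9, 6, 16, 3, 4, 5, 1, 7, 17, 10, 2, 11, 12, 13, 14, 15, 8, 0]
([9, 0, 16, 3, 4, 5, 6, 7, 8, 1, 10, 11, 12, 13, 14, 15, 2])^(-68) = (16)(0 9 1)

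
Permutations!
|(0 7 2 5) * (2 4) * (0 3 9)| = |(0 7 4 2 5 3 9)| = 7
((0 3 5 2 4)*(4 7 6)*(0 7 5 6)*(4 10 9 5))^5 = (0 5 3 2 6 4 10 7 9) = ((0 3 6 10 9 5 2 4 7))^5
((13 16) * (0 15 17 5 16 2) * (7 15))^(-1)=(0 2 13 16 5 17 15 7)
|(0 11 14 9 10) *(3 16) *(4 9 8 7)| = 8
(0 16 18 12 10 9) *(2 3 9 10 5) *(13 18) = (0 16 13 18 12 5 2 3 9) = [16, 1, 3, 9, 4, 2, 6, 7, 8, 0, 10, 11, 5, 18, 14, 15, 13, 17, 12]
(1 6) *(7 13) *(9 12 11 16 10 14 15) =(1 6)(7 13)(9 12 11 16 10 14 15) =[0, 6, 2, 3, 4, 5, 1, 13, 8, 12, 14, 16, 11, 7, 15, 9, 10]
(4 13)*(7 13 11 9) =(4 11 9 7 13) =[0, 1, 2, 3, 11, 5, 6, 13, 8, 7, 10, 9, 12, 4]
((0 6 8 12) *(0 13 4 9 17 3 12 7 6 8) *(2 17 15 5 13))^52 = (17)(4 15 13 9 5)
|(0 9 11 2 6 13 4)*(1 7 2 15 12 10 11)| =8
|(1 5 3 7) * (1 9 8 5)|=|(3 7 9 8 5)|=5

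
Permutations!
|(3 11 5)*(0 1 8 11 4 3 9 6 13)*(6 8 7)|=20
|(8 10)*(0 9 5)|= 6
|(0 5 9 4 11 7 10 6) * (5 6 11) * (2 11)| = |(0 6)(2 11 7 10)(4 5 9)| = 12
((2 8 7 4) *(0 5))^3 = (0 5)(2 4 7 8)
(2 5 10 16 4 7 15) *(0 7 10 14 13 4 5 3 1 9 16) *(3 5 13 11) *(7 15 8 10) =(0 15 2 5 14 11 3 1 9 16 13 4 7 8 10) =[15, 9, 5, 1, 7, 14, 6, 8, 10, 16, 0, 3, 12, 4, 11, 2, 13]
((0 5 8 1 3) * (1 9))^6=((0 5 8 9 1 3))^6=(9)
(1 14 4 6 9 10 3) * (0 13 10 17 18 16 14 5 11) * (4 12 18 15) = (0 13 10 3 1 5 11)(4 6 9 17 15)(12 18 16 14) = [13, 5, 2, 1, 6, 11, 9, 7, 8, 17, 3, 0, 18, 10, 12, 4, 14, 15, 16]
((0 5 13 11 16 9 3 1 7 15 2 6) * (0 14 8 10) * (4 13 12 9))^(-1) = ((0 5 12 9 3 1 7 15 2 6 14 8 10)(4 13 11 16))^(-1) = (0 10 8 14 6 2 15 7 1 3 9 12 5)(4 16 11 13)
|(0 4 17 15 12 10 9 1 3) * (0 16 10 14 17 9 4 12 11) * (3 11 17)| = |(0 12 14 3 16 10 4 9 1 11)(15 17)| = 10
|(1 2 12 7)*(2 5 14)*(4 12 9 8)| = 9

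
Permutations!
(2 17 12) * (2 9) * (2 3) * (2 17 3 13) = (2 3 17 12 9 13) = [0, 1, 3, 17, 4, 5, 6, 7, 8, 13, 10, 11, 9, 2, 14, 15, 16, 12]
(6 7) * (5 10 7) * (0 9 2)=(0 9 2)(5 10 7 6)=[9, 1, 0, 3, 4, 10, 5, 6, 8, 2, 7]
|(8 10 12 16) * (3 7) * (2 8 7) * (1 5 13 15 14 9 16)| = 13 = |(1 5 13 15 14 9 16 7 3 2 8 10 12)|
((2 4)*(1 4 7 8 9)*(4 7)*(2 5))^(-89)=(1 9 8 7)(2 4 5)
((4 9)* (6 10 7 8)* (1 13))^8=((1 13)(4 9)(6 10 7 8))^8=(13)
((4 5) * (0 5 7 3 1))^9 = ((0 5 4 7 3 1))^9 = (0 7)(1 4)(3 5)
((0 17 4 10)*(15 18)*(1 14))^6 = ((0 17 4 10)(1 14)(15 18))^6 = (18)(0 4)(10 17)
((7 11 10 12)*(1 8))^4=(12)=((1 8)(7 11 10 12))^4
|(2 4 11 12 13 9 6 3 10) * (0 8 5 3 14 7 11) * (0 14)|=|(0 8 5 3 10 2 4 14 7 11 12 13 9 6)|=14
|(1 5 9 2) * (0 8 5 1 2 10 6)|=6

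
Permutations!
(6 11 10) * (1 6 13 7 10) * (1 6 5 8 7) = (1 5 8 7 10 13)(6 11) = [0, 5, 2, 3, 4, 8, 11, 10, 7, 9, 13, 6, 12, 1]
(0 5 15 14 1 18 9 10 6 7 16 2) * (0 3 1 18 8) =(0 5 15 14 18 9 10 6 7 16 2 3 1 8) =[5, 8, 3, 1, 4, 15, 7, 16, 0, 10, 6, 11, 12, 13, 18, 14, 2, 17, 9]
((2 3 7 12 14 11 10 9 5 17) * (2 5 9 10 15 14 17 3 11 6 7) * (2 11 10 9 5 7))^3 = ((2 10 9 5 3 11 15 14 6)(7 12 17))^3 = (17)(2 5 15)(3 14 10)(6 9 11)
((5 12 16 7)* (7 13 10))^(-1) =(5 7 10 13 16 12)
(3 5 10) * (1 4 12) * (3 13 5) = (1 4 12)(5 10 13) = [0, 4, 2, 3, 12, 10, 6, 7, 8, 9, 13, 11, 1, 5]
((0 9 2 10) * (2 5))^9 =((0 9 5 2 10))^9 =(0 10 2 5 9)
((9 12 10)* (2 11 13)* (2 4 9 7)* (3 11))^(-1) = (2 7 10 12 9 4 13 11 3)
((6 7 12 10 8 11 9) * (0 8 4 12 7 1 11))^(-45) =(12)(0 8)(1 6 9 11)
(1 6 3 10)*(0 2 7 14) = (0 2 7 14)(1 6 3 10) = [2, 6, 7, 10, 4, 5, 3, 14, 8, 9, 1, 11, 12, 13, 0]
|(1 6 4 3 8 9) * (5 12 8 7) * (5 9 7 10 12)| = 9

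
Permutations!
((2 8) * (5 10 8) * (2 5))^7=(5 10 8)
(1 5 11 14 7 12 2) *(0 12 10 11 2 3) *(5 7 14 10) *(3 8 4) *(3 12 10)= (14)(0 10 11 3)(1 7 5 2)(4 12 8)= [10, 7, 1, 0, 12, 2, 6, 5, 4, 9, 11, 3, 8, 13, 14]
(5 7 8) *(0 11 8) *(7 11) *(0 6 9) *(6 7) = (0 6 9)(5 11 8) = [6, 1, 2, 3, 4, 11, 9, 7, 5, 0, 10, 8]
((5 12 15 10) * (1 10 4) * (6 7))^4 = ((1 10 5 12 15 4)(6 7))^4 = (1 15 5)(4 12 10)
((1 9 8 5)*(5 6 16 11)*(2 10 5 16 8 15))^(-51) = (1 2)(5 15)(6 8)(9 10)(11 16)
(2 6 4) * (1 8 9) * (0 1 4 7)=(0 1 8 9 4 2 6 7)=[1, 8, 6, 3, 2, 5, 7, 0, 9, 4]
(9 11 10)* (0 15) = [15, 1, 2, 3, 4, 5, 6, 7, 8, 11, 9, 10, 12, 13, 14, 0] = (0 15)(9 11 10)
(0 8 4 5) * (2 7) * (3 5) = (0 8 4 3 5)(2 7) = [8, 1, 7, 5, 3, 0, 6, 2, 4]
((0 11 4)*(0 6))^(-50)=(0 4)(6 11)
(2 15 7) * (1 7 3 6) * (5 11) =(1 7 2 15 3 6)(5 11) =[0, 7, 15, 6, 4, 11, 1, 2, 8, 9, 10, 5, 12, 13, 14, 3]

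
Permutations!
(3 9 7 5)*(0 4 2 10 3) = (0 4 2 10 3 9 7 5) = [4, 1, 10, 9, 2, 0, 6, 5, 8, 7, 3]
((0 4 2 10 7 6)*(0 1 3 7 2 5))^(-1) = (0 5 4)(1 6 7 3)(2 10)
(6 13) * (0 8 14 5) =(0 8 14 5)(6 13) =[8, 1, 2, 3, 4, 0, 13, 7, 14, 9, 10, 11, 12, 6, 5]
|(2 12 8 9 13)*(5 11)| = 10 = |(2 12 8 9 13)(5 11)|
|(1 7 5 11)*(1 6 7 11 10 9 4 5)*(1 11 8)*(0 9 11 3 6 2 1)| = 9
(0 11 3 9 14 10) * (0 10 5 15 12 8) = [11, 1, 2, 9, 4, 15, 6, 7, 0, 14, 10, 3, 8, 13, 5, 12] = (0 11 3 9 14 5 15 12 8)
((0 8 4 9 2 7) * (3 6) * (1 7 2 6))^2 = (0 4 6 1)(3 7 8 9)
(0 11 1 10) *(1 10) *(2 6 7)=(0 11 10)(2 6 7)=[11, 1, 6, 3, 4, 5, 7, 2, 8, 9, 0, 10]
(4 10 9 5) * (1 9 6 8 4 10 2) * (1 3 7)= [0, 9, 3, 7, 2, 10, 8, 1, 4, 5, 6]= (1 9 5 10 6 8 4 2 3 7)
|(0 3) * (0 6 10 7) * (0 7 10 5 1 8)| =|(10)(0 3 6 5 1 8)| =6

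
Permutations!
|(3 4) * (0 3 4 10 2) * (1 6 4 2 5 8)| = 9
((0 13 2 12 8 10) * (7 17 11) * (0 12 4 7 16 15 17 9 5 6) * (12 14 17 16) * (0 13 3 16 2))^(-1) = (0 13 6 5 9 7 4 2 15 16 3)(8 12 11 17 14 10) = ((0 3 16 15 2 4 7 9 5 6 13)(8 10 14 17 11 12))^(-1)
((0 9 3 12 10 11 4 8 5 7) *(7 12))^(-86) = (0 3)(4 10 5)(7 9)(8 11 12)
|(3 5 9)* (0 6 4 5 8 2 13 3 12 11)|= |(0 6 4 5 9 12 11)(2 13 3 8)|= 28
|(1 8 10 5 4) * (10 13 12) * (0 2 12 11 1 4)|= 20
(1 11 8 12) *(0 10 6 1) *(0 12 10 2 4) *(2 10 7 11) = [10, 2, 4, 3, 0, 5, 1, 11, 7, 9, 6, 8, 12] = (12)(0 10 6 1 2 4)(7 11 8)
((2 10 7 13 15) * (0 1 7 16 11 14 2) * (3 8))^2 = (0 7 15 1 13)(2 16 14 10 11)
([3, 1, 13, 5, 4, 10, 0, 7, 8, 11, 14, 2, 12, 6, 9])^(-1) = (0 6 13 2 11 9 14 10 5 3)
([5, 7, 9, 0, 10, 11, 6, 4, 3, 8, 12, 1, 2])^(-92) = [7, 12, 0, 1, 9, 4, 6, 2, 11, 5, 8, 10, 3]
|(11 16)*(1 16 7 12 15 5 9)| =8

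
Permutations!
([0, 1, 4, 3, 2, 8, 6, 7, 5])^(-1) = (2 4)(5 8)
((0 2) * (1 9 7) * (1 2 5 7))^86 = (9)(0 7)(2 5)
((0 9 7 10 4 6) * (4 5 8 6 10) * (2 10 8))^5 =((0 9 7 4 8 6)(2 10 5))^5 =(0 6 8 4 7 9)(2 5 10)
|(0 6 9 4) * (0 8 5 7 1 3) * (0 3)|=|(0 6 9 4 8 5 7 1)|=8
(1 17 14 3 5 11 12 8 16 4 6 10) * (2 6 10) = (1 17 14 3 5 11 12 8 16 4 10)(2 6) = [0, 17, 6, 5, 10, 11, 2, 7, 16, 9, 1, 12, 8, 13, 3, 15, 4, 14]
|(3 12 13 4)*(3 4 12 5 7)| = 6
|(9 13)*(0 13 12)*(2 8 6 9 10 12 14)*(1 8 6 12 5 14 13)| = |(0 1 8 12)(2 6 9 13 10 5 14)| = 28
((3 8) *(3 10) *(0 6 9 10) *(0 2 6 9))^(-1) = (0 6 2 8 3 10 9)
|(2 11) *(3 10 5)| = |(2 11)(3 10 5)| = 6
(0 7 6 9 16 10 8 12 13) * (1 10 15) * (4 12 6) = (0 7 4 12 13)(1 10 8 6 9 16 15) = [7, 10, 2, 3, 12, 5, 9, 4, 6, 16, 8, 11, 13, 0, 14, 1, 15]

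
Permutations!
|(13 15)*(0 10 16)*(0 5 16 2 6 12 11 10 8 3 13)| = |(0 8 3 13 15)(2 6 12 11 10)(5 16)| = 10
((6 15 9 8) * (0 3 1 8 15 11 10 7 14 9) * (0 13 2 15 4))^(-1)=((0 3 1 8 6 11 10 7 14 9 4)(2 15 13))^(-1)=(0 4 9 14 7 10 11 6 8 1 3)(2 13 15)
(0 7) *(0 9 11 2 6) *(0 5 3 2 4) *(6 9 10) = (0 7 10 6 5 3 2 9 11 4) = [7, 1, 9, 2, 0, 3, 5, 10, 8, 11, 6, 4]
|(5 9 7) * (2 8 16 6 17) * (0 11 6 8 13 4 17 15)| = 12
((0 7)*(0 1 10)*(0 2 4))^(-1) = (0 4 2 10 1 7)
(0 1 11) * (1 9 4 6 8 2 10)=(0 9 4 6 8 2 10 1 11)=[9, 11, 10, 3, 6, 5, 8, 7, 2, 4, 1, 0]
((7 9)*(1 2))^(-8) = (9)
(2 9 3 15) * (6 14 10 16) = (2 9 3 15)(6 14 10 16) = [0, 1, 9, 15, 4, 5, 14, 7, 8, 3, 16, 11, 12, 13, 10, 2, 6]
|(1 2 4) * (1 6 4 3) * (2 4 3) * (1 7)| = 5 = |(1 4 6 3 7)|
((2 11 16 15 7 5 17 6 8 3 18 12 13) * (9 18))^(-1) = ((2 11 16 15 7 5 17 6 8 3 9 18 12 13))^(-1) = (2 13 12 18 9 3 8 6 17 5 7 15 16 11)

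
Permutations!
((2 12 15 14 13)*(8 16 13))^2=((2 12 15 14 8 16 13))^2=(2 15 8 13 12 14 16)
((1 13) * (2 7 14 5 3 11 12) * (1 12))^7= (1 3 14 2 13 11 5 7 12)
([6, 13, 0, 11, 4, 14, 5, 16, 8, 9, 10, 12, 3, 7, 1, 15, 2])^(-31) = [13, 0, 1, 12, 4, 16, 7, 5, 8, 9, 10, 3, 11, 6, 2, 15, 14]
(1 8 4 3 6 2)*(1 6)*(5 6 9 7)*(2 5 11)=(1 8 4 3)(2 9 7 11)(5 6)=[0, 8, 9, 1, 3, 6, 5, 11, 4, 7, 10, 2]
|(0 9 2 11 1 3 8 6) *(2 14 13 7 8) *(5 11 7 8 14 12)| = 13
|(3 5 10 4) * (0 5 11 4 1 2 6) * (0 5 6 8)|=|(0 6 5 10 1 2 8)(3 11 4)|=21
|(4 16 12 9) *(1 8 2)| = 12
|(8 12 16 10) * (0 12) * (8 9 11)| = 7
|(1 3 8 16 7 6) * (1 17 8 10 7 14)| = |(1 3 10 7 6 17 8 16 14)| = 9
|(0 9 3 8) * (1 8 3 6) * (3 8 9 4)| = |(0 4 3 8)(1 9 6)| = 12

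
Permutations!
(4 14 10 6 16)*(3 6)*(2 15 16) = [0, 1, 15, 6, 14, 5, 2, 7, 8, 9, 3, 11, 12, 13, 10, 16, 4] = (2 15 16 4 14 10 3 6)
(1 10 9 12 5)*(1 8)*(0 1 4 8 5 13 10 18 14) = (0 1 18 14)(4 8)(9 12 13 10) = [1, 18, 2, 3, 8, 5, 6, 7, 4, 12, 9, 11, 13, 10, 0, 15, 16, 17, 14]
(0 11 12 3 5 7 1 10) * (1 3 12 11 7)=[7, 10, 2, 5, 4, 1, 6, 3, 8, 9, 0, 11, 12]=(12)(0 7 3 5 1 10)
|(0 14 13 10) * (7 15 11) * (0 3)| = 15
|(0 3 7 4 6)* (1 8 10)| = 15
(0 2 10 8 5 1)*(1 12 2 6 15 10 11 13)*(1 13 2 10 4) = (0 6 15 4 1)(2 11)(5 12 10 8) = [6, 0, 11, 3, 1, 12, 15, 7, 5, 9, 8, 2, 10, 13, 14, 4]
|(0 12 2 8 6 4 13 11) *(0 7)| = 9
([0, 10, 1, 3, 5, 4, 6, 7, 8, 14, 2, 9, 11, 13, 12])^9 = (4 5)(9 14 12 11)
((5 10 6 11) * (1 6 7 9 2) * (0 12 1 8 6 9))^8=(0 5 8 1 7 11 2 12 10 6 9)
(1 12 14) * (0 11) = (0 11)(1 12 14) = [11, 12, 2, 3, 4, 5, 6, 7, 8, 9, 10, 0, 14, 13, 1]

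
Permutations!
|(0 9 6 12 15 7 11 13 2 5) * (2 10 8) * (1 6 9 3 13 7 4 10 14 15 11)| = |(0 3 13 14 15 4 10 8 2 5)(1 6 12 11 7)| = 10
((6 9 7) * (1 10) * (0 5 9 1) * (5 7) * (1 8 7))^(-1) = ((0 1 10)(5 9)(6 8 7))^(-1) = (0 10 1)(5 9)(6 7 8)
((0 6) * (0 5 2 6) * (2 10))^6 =((2 6 5 10))^6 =(2 5)(6 10)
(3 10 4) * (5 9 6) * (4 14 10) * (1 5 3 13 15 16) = [0, 5, 2, 4, 13, 9, 3, 7, 8, 6, 14, 11, 12, 15, 10, 16, 1] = (1 5 9 6 3 4 13 15 16)(10 14)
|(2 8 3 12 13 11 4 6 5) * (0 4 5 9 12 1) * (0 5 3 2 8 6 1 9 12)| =12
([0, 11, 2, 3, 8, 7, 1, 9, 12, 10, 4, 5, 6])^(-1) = (1 6 12 8 4 10 9 7 5 11)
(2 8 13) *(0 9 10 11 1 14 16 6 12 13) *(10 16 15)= (0 9 16 6 12 13 2 8)(1 14 15 10 11)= [9, 14, 8, 3, 4, 5, 12, 7, 0, 16, 11, 1, 13, 2, 15, 10, 6]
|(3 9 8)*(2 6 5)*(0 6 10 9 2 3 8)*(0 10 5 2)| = |(0 6 2 5 3)(9 10)| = 10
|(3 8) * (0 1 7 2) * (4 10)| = |(0 1 7 2)(3 8)(4 10)| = 4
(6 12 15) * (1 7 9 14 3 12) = (1 7 9 14 3 12 15 6) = [0, 7, 2, 12, 4, 5, 1, 9, 8, 14, 10, 11, 15, 13, 3, 6]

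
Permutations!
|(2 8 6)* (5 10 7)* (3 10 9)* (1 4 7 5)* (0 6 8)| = 12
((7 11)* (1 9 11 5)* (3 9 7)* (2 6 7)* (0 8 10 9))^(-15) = (0 9)(3 10)(8 11)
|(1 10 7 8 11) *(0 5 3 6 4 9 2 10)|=12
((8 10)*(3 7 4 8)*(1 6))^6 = ((1 6)(3 7 4 8 10))^6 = (3 7 4 8 10)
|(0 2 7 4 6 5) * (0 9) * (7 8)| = 8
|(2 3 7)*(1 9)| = |(1 9)(2 3 7)| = 6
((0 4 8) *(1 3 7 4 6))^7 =(8)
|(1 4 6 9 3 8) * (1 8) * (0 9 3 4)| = 6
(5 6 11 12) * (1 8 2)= [0, 8, 1, 3, 4, 6, 11, 7, 2, 9, 10, 12, 5]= (1 8 2)(5 6 11 12)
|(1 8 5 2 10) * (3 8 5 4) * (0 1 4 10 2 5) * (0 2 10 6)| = |(0 1 2 10 4 3 8 6)| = 8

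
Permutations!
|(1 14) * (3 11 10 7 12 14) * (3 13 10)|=|(1 13 10 7 12 14)(3 11)|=6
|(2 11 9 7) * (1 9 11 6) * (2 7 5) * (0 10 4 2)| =8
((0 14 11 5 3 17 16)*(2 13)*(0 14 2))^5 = ((0 2 13)(3 17 16 14 11 5))^5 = (0 13 2)(3 5 11 14 16 17)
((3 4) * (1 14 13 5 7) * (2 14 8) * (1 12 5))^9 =(1 13 14 2 8)(3 4)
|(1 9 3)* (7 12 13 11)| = 12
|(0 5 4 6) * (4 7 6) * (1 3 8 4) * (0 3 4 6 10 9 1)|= 21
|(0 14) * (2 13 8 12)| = |(0 14)(2 13 8 12)| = 4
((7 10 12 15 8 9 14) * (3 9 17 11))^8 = ((3 9 14 7 10 12 15 8 17 11))^8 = (3 17 15 10 14)(7 9 11 8 12)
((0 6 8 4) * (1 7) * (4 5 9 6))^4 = ((0 4)(1 7)(5 9 6 8))^4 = (9)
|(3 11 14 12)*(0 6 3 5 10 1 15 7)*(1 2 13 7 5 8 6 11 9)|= |(0 11 14 12 8 6 3 9 1 15 5 10 2 13 7)|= 15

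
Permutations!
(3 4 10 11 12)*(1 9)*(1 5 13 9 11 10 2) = [0, 11, 1, 4, 2, 13, 6, 7, 8, 5, 10, 12, 3, 9] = (1 11 12 3 4 2)(5 13 9)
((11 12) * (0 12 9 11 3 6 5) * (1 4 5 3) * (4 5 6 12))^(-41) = (0 4 6 3 12 1 5)(9 11)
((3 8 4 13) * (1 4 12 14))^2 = (1 13 8 14 4 3 12)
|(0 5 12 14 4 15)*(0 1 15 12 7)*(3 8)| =6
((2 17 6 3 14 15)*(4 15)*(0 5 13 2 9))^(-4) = (0 14 2 9 3 13 15 6 5 4 17)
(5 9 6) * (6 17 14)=(5 9 17 14 6)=[0, 1, 2, 3, 4, 9, 5, 7, 8, 17, 10, 11, 12, 13, 6, 15, 16, 14]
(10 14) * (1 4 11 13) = (1 4 11 13)(10 14) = [0, 4, 2, 3, 11, 5, 6, 7, 8, 9, 14, 13, 12, 1, 10]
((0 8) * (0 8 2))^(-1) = (8)(0 2) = ((8)(0 2))^(-1)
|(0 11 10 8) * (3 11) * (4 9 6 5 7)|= 5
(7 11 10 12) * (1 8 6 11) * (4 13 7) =(1 8 6 11 10 12 4 13 7) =[0, 8, 2, 3, 13, 5, 11, 1, 6, 9, 12, 10, 4, 7]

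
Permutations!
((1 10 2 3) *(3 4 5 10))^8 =(10) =((1 3)(2 4 5 10))^8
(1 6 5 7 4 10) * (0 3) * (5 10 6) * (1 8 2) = (0 3)(1 5 7 4 6 10 8 2) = [3, 5, 1, 0, 6, 7, 10, 4, 2, 9, 8]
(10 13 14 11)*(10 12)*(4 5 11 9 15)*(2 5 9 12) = (2 5 11)(4 9 15)(10 13 14 12) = [0, 1, 5, 3, 9, 11, 6, 7, 8, 15, 13, 2, 10, 14, 12, 4]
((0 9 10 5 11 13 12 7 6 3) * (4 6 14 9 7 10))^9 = (0 14 4 3 7 9 6)(5 10 12 13 11)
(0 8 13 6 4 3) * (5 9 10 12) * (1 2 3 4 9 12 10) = [8, 2, 3, 0, 4, 12, 9, 7, 13, 1, 10, 11, 5, 6] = (0 8 13 6 9 1 2 3)(5 12)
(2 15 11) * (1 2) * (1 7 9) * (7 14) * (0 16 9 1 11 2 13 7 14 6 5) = (0 16 9 11 6 5)(1 13 7)(2 15) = [16, 13, 15, 3, 4, 0, 5, 1, 8, 11, 10, 6, 12, 7, 14, 2, 9]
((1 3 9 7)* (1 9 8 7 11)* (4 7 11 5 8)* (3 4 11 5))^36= ((1 4 7 9 3 11)(5 8))^36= (11)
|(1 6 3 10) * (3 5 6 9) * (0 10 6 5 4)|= |(0 10 1 9 3 6 4)|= 7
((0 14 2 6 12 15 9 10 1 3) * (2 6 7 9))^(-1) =((0 14 6 12 15 2 7 9 10 1 3))^(-1) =(0 3 1 10 9 7 2 15 12 6 14)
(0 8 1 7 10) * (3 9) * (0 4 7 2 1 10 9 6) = (0 8 10 4 7 9 3 6)(1 2) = [8, 2, 1, 6, 7, 5, 0, 9, 10, 3, 4]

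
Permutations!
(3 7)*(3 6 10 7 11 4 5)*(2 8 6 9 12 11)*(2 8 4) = (2 4 5 3 8 6 10 7 9 12 11) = [0, 1, 4, 8, 5, 3, 10, 9, 6, 12, 7, 2, 11]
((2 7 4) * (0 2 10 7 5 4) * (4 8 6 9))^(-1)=(0 7 10 4 9 6 8 5 2)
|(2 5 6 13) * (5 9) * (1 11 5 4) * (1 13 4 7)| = |(1 11 5 6 4 13 2 9 7)| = 9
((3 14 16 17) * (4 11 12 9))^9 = ((3 14 16 17)(4 11 12 9))^9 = (3 14 16 17)(4 11 12 9)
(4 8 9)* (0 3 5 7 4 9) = (9)(0 3 5 7 4 8) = [3, 1, 2, 5, 8, 7, 6, 4, 0, 9]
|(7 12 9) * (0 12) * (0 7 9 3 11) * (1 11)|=|(0 12 3 1 11)|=5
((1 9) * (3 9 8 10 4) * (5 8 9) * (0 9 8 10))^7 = (0 8 1 9)(3 4 10 5)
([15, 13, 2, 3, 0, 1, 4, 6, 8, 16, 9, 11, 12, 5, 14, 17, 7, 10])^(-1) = (0 4 6 7 16 9 10 17 15)(1 5 13)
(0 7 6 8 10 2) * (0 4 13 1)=(0 7 6 8 10 2 4 13 1)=[7, 0, 4, 3, 13, 5, 8, 6, 10, 9, 2, 11, 12, 1]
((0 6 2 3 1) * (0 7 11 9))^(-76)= ((0 6 2 3 1 7 11 9))^(-76)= (0 1)(2 11)(3 9)(6 7)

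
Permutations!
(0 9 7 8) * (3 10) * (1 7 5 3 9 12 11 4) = (0 12 11 4 1 7 8)(3 10 9 5) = [12, 7, 2, 10, 1, 3, 6, 8, 0, 5, 9, 4, 11]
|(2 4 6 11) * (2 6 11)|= |(2 4 11 6)|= 4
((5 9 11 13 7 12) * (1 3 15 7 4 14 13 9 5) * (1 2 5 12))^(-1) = (1 7 15 3)(2 12 5)(4 13 14)(9 11)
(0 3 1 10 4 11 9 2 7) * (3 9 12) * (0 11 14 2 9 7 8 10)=[7, 0, 8, 1, 14, 5, 6, 11, 10, 9, 4, 12, 3, 13, 2]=(0 7 11 12 3 1)(2 8 10 4 14)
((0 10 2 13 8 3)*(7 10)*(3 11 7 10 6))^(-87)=((0 10 2 13 8 11 7 6 3))^(-87)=(0 13 7)(2 11 3)(6 10 8)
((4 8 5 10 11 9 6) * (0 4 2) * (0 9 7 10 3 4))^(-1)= ((2 9 6)(3 4 8 5)(7 10 11))^(-1)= (2 6 9)(3 5 8 4)(7 11 10)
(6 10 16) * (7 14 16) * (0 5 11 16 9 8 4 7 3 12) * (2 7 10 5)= (0 2 7 14 9 8 4 10 3 12)(5 11 16 6)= [2, 1, 7, 12, 10, 11, 5, 14, 4, 8, 3, 16, 0, 13, 9, 15, 6]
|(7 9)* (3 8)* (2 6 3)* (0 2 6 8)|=|(0 2 8 6 3)(7 9)|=10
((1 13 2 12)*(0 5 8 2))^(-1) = ((0 5 8 2 12 1 13))^(-1) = (0 13 1 12 2 8 5)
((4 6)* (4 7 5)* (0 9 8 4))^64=(0 9 8 4 6 7 5)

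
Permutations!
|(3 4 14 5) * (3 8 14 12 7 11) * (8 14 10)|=10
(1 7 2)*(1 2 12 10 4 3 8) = (1 7 12 10 4 3 8) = [0, 7, 2, 8, 3, 5, 6, 12, 1, 9, 4, 11, 10]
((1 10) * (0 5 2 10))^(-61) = ((0 5 2 10 1))^(-61) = (0 1 10 2 5)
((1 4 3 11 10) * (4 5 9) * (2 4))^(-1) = (1 10 11 3 4 2 9 5)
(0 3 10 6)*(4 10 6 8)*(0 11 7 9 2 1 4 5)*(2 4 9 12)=(0 3 6 11 7 12 2 1 9 4 10 8 5)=[3, 9, 1, 6, 10, 0, 11, 12, 5, 4, 8, 7, 2]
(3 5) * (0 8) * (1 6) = [8, 6, 2, 5, 4, 3, 1, 7, 0] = (0 8)(1 6)(3 5)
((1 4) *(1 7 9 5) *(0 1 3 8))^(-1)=(0 8 3 5 9 7 4 1)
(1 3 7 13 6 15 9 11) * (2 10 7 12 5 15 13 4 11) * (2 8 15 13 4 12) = (1 3 2 10 7 12 5 13 6 4 11)(8 15 9) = [0, 3, 10, 2, 11, 13, 4, 12, 15, 8, 7, 1, 5, 6, 14, 9]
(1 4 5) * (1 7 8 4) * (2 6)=(2 6)(4 5 7 8)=[0, 1, 6, 3, 5, 7, 2, 8, 4]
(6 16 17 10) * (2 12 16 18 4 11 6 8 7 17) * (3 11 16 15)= (2 12 15 3 11 6 18 4 16)(7 17 10 8)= [0, 1, 12, 11, 16, 5, 18, 17, 7, 9, 8, 6, 15, 13, 14, 3, 2, 10, 4]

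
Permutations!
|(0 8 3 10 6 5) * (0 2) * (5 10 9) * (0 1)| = 14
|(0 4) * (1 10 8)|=6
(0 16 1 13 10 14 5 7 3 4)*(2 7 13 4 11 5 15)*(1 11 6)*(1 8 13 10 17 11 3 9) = (0 16 3 6 8 13 17 11 5 10 14 15 2 7 9 1 4) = [16, 4, 7, 6, 0, 10, 8, 9, 13, 1, 14, 5, 12, 17, 15, 2, 3, 11]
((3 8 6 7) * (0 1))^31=(0 1)(3 7 6 8)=((0 1)(3 8 6 7))^31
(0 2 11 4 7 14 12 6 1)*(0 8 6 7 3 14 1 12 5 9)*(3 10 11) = (0 2 3 14 5 9)(1 8 6 12 7)(4 10 11) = [2, 8, 3, 14, 10, 9, 12, 1, 6, 0, 11, 4, 7, 13, 5]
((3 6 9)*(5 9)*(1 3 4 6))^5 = (1 3)(4 6 5 9)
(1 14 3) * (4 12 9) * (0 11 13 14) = (0 11 13 14 3 1)(4 12 9) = [11, 0, 2, 1, 12, 5, 6, 7, 8, 4, 10, 13, 9, 14, 3]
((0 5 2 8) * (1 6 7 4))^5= (0 5 2 8)(1 6 7 4)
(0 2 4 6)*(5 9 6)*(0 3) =(0 2 4 5 9 6 3) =[2, 1, 4, 0, 5, 9, 3, 7, 8, 6]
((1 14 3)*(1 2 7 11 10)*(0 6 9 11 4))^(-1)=(0 4 7 2 3 14 1 10 11 9 6)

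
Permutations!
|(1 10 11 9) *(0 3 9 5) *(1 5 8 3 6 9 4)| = 12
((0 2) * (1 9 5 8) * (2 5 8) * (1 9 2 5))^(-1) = ((0 1 2)(8 9))^(-1) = (0 2 1)(8 9)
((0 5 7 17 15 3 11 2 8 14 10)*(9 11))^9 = (0 8 9 17)(2 3 7 10)(5 14 11 15)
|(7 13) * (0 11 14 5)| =|(0 11 14 5)(7 13)| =4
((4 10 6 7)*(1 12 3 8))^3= (1 8 3 12)(4 7 6 10)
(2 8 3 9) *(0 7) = (0 7)(2 8 3 9) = [7, 1, 8, 9, 4, 5, 6, 0, 3, 2]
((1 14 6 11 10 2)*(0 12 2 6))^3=((0 12 2 1 14)(6 11 10))^3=(0 1 12 14 2)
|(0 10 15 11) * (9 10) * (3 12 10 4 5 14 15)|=|(0 9 4 5 14 15 11)(3 12 10)|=21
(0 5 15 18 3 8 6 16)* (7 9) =(0 5 15 18 3 8 6 16)(7 9) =[5, 1, 2, 8, 4, 15, 16, 9, 6, 7, 10, 11, 12, 13, 14, 18, 0, 17, 3]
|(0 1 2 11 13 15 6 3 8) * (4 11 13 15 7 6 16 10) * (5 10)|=24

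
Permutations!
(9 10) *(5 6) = (5 6)(9 10) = [0, 1, 2, 3, 4, 6, 5, 7, 8, 10, 9]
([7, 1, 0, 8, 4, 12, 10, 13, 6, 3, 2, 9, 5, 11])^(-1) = (0 2 10 6 8 3 9 11 13 7)(5 12)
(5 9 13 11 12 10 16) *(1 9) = (1 9 13 11 12 10 16 5) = [0, 9, 2, 3, 4, 1, 6, 7, 8, 13, 16, 12, 10, 11, 14, 15, 5]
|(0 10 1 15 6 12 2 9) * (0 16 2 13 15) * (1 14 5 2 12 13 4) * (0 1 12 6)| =|(0 10 14 5 2 9 16 6 13 15)(4 12)| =10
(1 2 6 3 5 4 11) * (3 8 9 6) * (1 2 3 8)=(1 3 5 4 11 2 8 9 6)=[0, 3, 8, 5, 11, 4, 1, 7, 9, 6, 10, 2]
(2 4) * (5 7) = (2 4)(5 7) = [0, 1, 4, 3, 2, 7, 6, 5]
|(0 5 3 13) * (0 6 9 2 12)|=|(0 5 3 13 6 9 2 12)|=8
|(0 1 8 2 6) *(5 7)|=|(0 1 8 2 6)(5 7)|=10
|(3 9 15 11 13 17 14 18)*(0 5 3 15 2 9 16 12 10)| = |(0 5 3 16 12 10)(2 9)(11 13 17 14 18 15)| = 6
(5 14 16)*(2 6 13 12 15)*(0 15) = (0 15 2 6 13 12)(5 14 16) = [15, 1, 6, 3, 4, 14, 13, 7, 8, 9, 10, 11, 0, 12, 16, 2, 5]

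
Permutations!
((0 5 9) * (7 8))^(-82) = (0 9 5)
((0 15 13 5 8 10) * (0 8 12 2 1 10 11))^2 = (0 13 12 1 8)(2 10 11 15 5)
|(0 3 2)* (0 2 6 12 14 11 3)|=5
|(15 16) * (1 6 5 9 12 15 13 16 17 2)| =8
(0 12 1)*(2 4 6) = (0 12 1)(2 4 6) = [12, 0, 4, 3, 6, 5, 2, 7, 8, 9, 10, 11, 1]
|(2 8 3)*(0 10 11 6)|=|(0 10 11 6)(2 8 3)|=12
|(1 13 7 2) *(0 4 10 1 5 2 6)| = 14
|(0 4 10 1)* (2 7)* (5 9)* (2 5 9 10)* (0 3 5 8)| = |(0 4 2 7 8)(1 3 5 10)| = 20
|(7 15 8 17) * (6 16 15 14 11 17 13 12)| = |(6 16 15 8 13 12)(7 14 11 17)| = 12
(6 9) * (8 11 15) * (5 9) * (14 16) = (5 9 6)(8 11 15)(14 16) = [0, 1, 2, 3, 4, 9, 5, 7, 11, 6, 10, 15, 12, 13, 16, 8, 14]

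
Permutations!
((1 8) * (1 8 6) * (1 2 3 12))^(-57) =(1 3 6 12 2)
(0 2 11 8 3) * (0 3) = (0 2 11 8) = [2, 1, 11, 3, 4, 5, 6, 7, 0, 9, 10, 8]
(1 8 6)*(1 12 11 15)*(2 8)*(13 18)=[0, 2, 8, 3, 4, 5, 12, 7, 6, 9, 10, 15, 11, 18, 14, 1, 16, 17, 13]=(1 2 8 6 12 11 15)(13 18)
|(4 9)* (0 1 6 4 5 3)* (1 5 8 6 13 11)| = 12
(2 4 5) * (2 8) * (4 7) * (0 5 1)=[5, 0, 7, 3, 1, 8, 6, 4, 2]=(0 5 8 2 7 4 1)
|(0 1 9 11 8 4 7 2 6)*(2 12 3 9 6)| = 21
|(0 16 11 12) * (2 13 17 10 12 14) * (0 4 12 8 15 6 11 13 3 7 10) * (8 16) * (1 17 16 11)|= |(0 8 15 6 1 17)(2 3 7 10 11 14)(4 12)(13 16)|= 6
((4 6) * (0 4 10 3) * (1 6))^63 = (0 6)(1 3)(4 10)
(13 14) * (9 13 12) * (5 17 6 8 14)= (5 17 6 8 14 12 9 13)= [0, 1, 2, 3, 4, 17, 8, 7, 14, 13, 10, 11, 9, 5, 12, 15, 16, 6]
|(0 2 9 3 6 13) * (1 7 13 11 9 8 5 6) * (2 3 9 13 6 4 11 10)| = |(0 3 1 7 6 10 2 8 5 4 11 13)| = 12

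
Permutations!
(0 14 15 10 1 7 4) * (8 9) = (0 14 15 10 1 7 4)(8 9) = [14, 7, 2, 3, 0, 5, 6, 4, 9, 8, 1, 11, 12, 13, 15, 10]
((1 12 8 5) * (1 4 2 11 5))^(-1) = (1 8 12)(2 4 5 11)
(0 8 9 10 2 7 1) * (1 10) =(0 8 9 1)(2 7 10) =[8, 0, 7, 3, 4, 5, 6, 10, 9, 1, 2]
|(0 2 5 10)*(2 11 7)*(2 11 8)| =|(0 8 2 5 10)(7 11)| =10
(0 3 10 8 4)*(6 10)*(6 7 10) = [3, 1, 2, 7, 0, 5, 6, 10, 4, 9, 8] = (0 3 7 10 8 4)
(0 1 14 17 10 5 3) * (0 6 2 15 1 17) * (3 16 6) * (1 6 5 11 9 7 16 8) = (0 17 10 11 9 7 16 5 8 1 14)(2 15 6) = [17, 14, 15, 3, 4, 8, 2, 16, 1, 7, 11, 9, 12, 13, 0, 6, 5, 10]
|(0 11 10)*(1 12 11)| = |(0 1 12 11 10)| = 5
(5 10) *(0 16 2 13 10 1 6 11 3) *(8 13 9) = (0 16 2 9 8 13 10 5 1 6 11 3) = [16, 6, 9, 0, 4, 1, 11, 7, 13, 8, 5, 3, 12, 10, 14, 15, 2]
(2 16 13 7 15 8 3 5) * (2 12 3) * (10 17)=[0, 1, 16, 5, 4, 12, 6, 15, 2, 9, 17, 11, 3, 7, 14, 8, 13, 10]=(2 16 13 7 15 8)(3 5 12)(10 17)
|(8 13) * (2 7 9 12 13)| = 6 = |(2 7 9 12 13 8)|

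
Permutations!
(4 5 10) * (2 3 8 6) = [0, 1, 3, 8, 5, 10, 2, 7, 6, 9, 4] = (2 3 8 6)(4 5 10)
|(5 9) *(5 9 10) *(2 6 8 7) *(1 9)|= 4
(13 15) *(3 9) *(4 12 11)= (3 9)(4 12 11)(13 15)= [0, 1, 2, 9, 12, 5, 6, 7, 8, 3, 10, 4, 11, 15, 14, 13]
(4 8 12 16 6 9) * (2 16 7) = (2 16 6 9 4 8 12 7) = [0, 1, 16, 3, 8, 5, 9, 2, 12, 4, 10, 11, 7, 13, 14, 15, 6]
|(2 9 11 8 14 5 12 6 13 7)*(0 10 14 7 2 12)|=8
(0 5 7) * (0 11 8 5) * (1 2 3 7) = (1 2 3 7 11 8 5) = [0, 2, 3, 7, 4, 1, 6, 11, 5, 9, 10, 8]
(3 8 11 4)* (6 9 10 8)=(3 6 9 10 8 11 4)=[0, 1, 2, 6, 3, 5, 9, 7, 11, 10, 8, 4]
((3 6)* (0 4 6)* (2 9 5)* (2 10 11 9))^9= ((0 4 6 3)(5 10 11 9))^9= (0 4 6 3)(5 10 11 9)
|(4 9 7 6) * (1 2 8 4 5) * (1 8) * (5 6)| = 10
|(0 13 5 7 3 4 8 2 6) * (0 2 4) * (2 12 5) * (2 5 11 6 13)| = |(0 2 13 5 7 3)(4 8)(6 12 11)| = 6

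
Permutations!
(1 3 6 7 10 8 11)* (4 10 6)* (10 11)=[0, 3, 2, 4, 11, 5, 7, 6, 10, 9, 8, 1]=(1 3 4 11)(6 7)(8 10)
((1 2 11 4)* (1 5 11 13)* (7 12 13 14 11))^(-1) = (1 13 12 7 5 4 11 14 2) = ((1 2 14 11 4 5 7 12 13))^(-1)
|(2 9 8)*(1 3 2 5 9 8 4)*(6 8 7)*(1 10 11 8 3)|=12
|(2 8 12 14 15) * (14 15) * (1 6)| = |(1 6)(2 8 12 15)| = 4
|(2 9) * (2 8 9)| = 2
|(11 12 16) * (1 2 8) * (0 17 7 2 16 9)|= 10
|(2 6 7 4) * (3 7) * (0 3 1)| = 7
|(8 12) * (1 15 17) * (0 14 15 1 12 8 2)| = 6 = |(0 14 15 17 12 2)|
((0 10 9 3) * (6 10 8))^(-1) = ((0 8 6 10 9 3))^(-1) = (0 3 9 10 6 8)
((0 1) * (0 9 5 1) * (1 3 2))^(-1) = (1 2 3 5 9)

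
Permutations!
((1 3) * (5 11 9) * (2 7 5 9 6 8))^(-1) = (1 3)(2 8 6 11 5 7)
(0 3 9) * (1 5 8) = (0 3 9)(1 5 8) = [3, 5, 2, 9, 4, 8, 6, 7, 1, 0]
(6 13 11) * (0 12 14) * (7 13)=(0 12 14)(6 7 13 11)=[12, 1, 2, 3, 4, 5, 7, 13, 8, 9, 10, 6, 14, 11, 0]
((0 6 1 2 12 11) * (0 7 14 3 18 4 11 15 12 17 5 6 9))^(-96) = ((0 9)(1 2 17 5 6)(3 18 4 11 7 14)(12 15))^(-96) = (18)(1 6 5 17 2)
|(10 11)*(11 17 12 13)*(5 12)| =6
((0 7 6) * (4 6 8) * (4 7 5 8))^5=(0 6 4 7 8 5)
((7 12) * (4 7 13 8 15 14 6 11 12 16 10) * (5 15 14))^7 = (4 10 16 7)(5 15)(6 11 12 13 8 14)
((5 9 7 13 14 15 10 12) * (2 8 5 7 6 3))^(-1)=((2 8 5 9 6 3)(7 13 14 15 10 12))^(-1)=(2 3 6 9 5 8)(7 12 10 15 14 13)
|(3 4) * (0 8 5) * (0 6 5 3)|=4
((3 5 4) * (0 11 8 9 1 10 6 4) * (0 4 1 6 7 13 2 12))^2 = ((0 11 8 9 6 1 10 7 13 2 12)(3 5 4))^2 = (0 8 6 10 13 12 11 9 1 7 2)(3 4 5)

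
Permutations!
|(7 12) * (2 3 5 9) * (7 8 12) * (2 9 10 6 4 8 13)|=|(2 3 5 10 6 4 8 12 13)|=9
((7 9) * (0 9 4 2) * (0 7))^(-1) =((0 9)(2 7 4))^(-1) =(0 9)(2 4 7)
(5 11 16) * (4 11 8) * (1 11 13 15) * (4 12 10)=(1 11 16 5 8 12 10 4 13 15)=[0, 11, 2, 3, 13, 8, 6, 7, 12, 9, 4, 16, 10, 15, 14, 1, 5]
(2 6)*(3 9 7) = (2 6)(3 9 7) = [0, 1, 6, 9, 4, 5, 2, 3, 8, 7]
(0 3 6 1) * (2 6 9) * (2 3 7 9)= (0 7 9 3 2 6 1)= [7, 0, 6, 2, 4, 5, 1, 9, 8, 3]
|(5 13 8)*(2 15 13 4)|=|(2 15 13 8 5 4)|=6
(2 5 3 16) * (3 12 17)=(2 5 12 17 3 16)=[0, 1, 5, 16, 4, 12, 6, 7, 8, 9, 10, 11, 17, 13, 14, 15, 2, 3]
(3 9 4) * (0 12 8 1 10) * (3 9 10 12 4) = (0 4 9 3 10)(1 12 8) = [4, 12, 2, 10, 9, 5, 6, 7, 1, 3, 0, 11, 8]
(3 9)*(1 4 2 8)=(1 4 2 8)(3 9)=[0, 4, 8, 9, 2, 5, 6, 7, 1, 3]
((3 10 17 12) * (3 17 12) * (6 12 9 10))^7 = ((3 6 12 17)(9 10))^7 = (3 17 12 6)(9 10)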